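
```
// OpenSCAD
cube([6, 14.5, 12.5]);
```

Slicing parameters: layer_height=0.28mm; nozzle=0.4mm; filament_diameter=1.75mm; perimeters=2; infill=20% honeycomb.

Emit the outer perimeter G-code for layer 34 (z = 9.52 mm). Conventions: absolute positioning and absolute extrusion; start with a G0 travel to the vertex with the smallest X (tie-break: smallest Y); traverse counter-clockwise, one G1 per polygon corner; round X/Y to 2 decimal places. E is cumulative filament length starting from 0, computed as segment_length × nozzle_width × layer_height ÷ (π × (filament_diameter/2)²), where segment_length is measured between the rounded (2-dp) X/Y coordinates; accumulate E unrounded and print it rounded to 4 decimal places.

At z = 9.52 mm: the cube (footprint 6×14.5) is included at this height. The outline is a single polygon with 4 vertices. Extrusion per mm of travel: 0.4 × 0.28 / (π × 0.875²) = 0.046564. Accumulating E over each segment gives final E = 1.9091.

G0 X0.00 Y0.00 Z9.52
G1 X6.00 Y0.00 E0.2794
G1 X6.00 Y14.50 E0.9546
G1 X0.00 Y14.50 E1.2340
G1 X0.00 Y0.00 E1.9091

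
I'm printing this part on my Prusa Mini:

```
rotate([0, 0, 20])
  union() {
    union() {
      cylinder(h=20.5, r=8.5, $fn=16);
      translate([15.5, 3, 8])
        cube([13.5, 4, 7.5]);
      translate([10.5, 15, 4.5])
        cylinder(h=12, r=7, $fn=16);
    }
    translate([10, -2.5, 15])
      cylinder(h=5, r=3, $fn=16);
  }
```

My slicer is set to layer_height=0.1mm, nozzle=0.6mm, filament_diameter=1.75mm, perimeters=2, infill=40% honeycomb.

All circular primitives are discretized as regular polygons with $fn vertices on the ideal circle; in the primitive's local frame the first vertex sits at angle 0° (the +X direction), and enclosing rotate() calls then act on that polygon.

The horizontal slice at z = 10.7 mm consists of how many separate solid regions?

3

At z = 10.7 mm: the r=8.5 cylinder gives a regular 16-gon of circumradius 8.5 (constant along its height); the cube at (15.5, 3) (footprint 13.5×4) is included at this height; the r=7 cylinder at (10.5, 15) gives a regular 16-gon of circumradius 7 (constant along its height); Merging all regions: the 3 present regions are separate (no shared area or edge), so areas and boundary lengths simply add and each stays a separate island — 3 connected regions; the cylinder at (10, -2.5) does not reach this height (z outside [15, 20]); Combining (union): only that combined region is present, so the union is just that shape — 3 connected regions; (whole slice rotated 20° about Z — lengths, areas and connectivity unchanged). The result has 3 disconnected regions.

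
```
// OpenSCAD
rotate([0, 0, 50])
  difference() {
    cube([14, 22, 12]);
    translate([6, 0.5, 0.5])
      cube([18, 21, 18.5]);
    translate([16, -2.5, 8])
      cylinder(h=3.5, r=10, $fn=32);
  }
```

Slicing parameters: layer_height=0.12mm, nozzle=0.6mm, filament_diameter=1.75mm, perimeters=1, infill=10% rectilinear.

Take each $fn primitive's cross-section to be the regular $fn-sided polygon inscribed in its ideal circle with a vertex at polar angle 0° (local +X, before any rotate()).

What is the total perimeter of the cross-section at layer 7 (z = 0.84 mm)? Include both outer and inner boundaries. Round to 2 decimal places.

At z = 0.84 mm: the cube (footprint 14×22) is included at this height (perimeter 72.00 mm); the cube at (6, 0.5) is present — its section is the full 18×21 rectangle (perimeter 78.00 mm); the cylinder at (16, -2.5) is not intersected at this z (z outside [8, 11.5]); After the difference (first − rest): starting from the 14×22 cube, the 18×21 cube at (6, 0.5) partially overlaps it — only the 168.00 mm² overlap (of its 378.00 mm²) is removed, clipping the outline — boundary = 88.00 mm; (rotated 50° about Z; rotation is an isometry so areas/perimeters/island counts are preserved). Overall, the cross-section is a single solid region. Total boundary length (outer) = 88.00 mm.

88.00 mm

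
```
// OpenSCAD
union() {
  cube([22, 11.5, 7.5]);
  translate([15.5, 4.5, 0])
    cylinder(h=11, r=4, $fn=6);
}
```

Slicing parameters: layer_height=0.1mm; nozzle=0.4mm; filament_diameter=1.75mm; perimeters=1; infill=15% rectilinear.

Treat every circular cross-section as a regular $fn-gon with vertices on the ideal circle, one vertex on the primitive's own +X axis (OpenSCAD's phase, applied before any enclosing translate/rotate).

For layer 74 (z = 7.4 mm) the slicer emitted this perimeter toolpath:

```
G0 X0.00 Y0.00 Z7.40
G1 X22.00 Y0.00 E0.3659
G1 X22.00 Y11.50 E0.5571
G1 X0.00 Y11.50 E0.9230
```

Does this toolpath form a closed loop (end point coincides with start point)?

no

Start point (G0): (0.00, 0.00). End point (last G1): the path does not return to the start — open.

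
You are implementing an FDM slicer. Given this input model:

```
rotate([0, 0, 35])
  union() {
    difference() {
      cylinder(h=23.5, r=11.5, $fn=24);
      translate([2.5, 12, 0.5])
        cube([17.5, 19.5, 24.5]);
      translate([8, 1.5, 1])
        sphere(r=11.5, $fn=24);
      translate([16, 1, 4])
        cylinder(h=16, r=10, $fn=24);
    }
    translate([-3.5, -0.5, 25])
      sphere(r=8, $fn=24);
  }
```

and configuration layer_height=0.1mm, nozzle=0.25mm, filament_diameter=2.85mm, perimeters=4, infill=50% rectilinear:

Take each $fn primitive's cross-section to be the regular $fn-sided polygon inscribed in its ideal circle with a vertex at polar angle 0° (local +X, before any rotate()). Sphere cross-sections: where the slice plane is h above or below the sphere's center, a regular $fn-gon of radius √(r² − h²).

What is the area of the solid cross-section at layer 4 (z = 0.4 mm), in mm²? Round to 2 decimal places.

At z = 0.4 mm: the r=11.5 cylinder gives a regular 24-gon of circumradius 11.5 (constant along its height) (area = (24/2)·11.500²·sin(360°/24) = 410.75 mm²); the cube at (2.5, 12) is not intersected at this z (z outside [0.5, 25]); the r=11.5 sphere at (8, 1.5) slices to a regular 24-gon of circumradius 11.484 (√(r²−h²) with h=0.6 from center) (area = (24/2)·11.484²·sin(360°/24) = 409.63 mm²); the cylinder at (16, 1) is absent (z outside [4, 20]); Taking the first minus the rest: starting from the r=11.5 cylinder (410.75 mm²), the r=11.5 sphere at (8, 1.5) partially overlaps it — only the 228.19 mm² overlap (of its 409.63 mm²) is removed, clipping the outline — area = 182.56 mm²; the sphere at (-3.5, -0.5) is absent (|z−center|=24.600 > r=8); Combining (union): only that combined region is present, so the union is just that shape — area = 182.56 mm²; (rotated 35° about Z; rotation is an isometry so areas/perimeters/island counts are preserved). Overall, the cross-section is a single solid region. Net area = 182.56 mm².

182.56 mm²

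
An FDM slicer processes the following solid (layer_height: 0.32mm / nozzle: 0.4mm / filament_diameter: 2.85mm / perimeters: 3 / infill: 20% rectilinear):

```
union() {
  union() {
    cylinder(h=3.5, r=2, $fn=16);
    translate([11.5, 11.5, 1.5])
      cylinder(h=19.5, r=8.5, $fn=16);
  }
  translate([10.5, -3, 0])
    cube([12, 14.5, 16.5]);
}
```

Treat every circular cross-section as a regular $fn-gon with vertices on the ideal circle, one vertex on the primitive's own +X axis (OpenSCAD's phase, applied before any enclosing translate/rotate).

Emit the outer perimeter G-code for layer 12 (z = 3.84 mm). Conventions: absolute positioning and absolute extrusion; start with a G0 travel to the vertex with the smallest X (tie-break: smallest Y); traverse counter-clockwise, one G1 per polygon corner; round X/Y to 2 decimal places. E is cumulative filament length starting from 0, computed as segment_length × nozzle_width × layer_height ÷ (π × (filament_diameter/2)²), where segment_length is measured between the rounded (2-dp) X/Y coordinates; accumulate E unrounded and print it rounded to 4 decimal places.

G0 X3.00 Y11.50 Z3.84
G1 X3.65 Y8.25 E0.0665
G1 X5.49 Y5.49 E0.1331
G1 X8.25 Y3.65 E0.1996
G1 X10.50 Y3.20 E0.2457
G1 X10.50 Y-3.00 E0.3701
G1 X22.50 Y-3.00 E0.6108
G1 X22.50 Y11.50 E0.9018
G1 X20.00 Y11.50 E0.9519
G1 X19.35 Y14.75 E1.0184
G1 X17.51 Y17.51 E1.0850
G1 X14.75 Y19.35 E1.1515
G1 X11.50 Y20.00 E1.2180
G1 X8.25 Y19.35 E1.2845
G1 X5.49 Y17.51 E1.3511
G1 X3.65 Y14.75 E1.4177
G1 X3.00 Y11.50 E1.4842

At z = 3.84 mm: the cylinder is not intersected at this z (z outside [0, 3.5]); the r=8.5 cylinder at (11.5, 11.5) gives a regular 16-gon of circumradius 8.5 (constant along its height); Combining (union): only the r=8.5 cylinder at (11.5, 11.5) is present, so the union is just that shape — 1 connected region; the 12×14.5 cube at (10.5, -3) contributes its full rectangle; Taking the union: the regions partially overlap (shared area 63.70 mm²), so overlapping operands fuse into one piece — 1 connected region. The outline is a single polygon with 16 vertices. Extrusion per mm of travel: 0.4 × 0.32 / (π × 1.425²) = 0.020065. Accumulating E over each segment gives final E = 1.4842.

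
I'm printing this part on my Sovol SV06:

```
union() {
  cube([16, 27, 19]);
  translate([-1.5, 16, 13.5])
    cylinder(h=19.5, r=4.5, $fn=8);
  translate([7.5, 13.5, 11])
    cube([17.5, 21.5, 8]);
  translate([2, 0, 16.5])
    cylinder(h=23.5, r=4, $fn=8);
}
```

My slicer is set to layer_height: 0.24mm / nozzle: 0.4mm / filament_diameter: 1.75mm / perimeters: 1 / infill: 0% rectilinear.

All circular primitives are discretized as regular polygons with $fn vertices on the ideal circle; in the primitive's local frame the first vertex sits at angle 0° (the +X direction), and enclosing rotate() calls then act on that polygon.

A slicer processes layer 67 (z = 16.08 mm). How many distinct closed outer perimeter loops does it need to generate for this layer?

At z = 16.08 mm: the 16×27 cube contributes its full rectangle; the r=4.5 cylinder at (-1.5, 16) gives a regular 8-gon of circumradius 4.5 (constant along its height); the cube at (7.5, 13.5) is present — its section is the full 17.5×21.5 rectangle; the cylinder at (2, 0) is absent (z outside [16.5, 40]); Taking the union: the regions partially overlap (shared area 130.82 mm²), so overlapping operands fuse into one piece — 1 connected region. The result has 1 disconnected region.

1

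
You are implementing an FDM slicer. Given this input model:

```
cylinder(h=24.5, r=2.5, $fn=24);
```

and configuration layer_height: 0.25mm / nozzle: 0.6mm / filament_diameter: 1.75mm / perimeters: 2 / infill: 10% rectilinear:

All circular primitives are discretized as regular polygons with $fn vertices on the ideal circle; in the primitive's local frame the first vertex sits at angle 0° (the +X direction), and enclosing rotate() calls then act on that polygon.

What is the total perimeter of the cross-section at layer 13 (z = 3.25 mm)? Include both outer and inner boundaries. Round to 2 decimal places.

15.66 mm

At z = 3.25 mm: the r=2.5 cylinder contributes a regular 24-gon of circumradius 2.5 (perimeter = 2·24·2.500·sin(180°/24) = 15.66 mm). Overall, the cross-section is a single solid region. Total boundary length (outer) = 15.66 mm.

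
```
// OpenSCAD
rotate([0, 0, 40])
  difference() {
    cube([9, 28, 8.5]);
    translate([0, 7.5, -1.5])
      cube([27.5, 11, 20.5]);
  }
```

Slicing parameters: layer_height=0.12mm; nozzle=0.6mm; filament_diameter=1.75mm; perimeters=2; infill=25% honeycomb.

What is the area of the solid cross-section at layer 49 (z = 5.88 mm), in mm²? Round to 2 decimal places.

At z = 5.88 mm: the 9×28 cube contributes its full rectangle (area 252.00 mm²); the cube at (0, 7.5) is present — its section is the full 27.5×11 rectangle (area 302.50 mm²); After the difference (first − rest): starting from the 9×28 cube (252.00 mm²), the 27.5×11 cube at (0, 7.5) partially overlaps it — only the 99.00 mm² overlap (of its 302.50 mm²) is removed, clipping the outline — area = 153.00 mm²; (rotated 40° about Z; rotation is an isometry so areas/perimeters/island counts are preserved). Overall, the cross-section has 2 separate islands. Net area = 153.00 mm².

153.00 mm²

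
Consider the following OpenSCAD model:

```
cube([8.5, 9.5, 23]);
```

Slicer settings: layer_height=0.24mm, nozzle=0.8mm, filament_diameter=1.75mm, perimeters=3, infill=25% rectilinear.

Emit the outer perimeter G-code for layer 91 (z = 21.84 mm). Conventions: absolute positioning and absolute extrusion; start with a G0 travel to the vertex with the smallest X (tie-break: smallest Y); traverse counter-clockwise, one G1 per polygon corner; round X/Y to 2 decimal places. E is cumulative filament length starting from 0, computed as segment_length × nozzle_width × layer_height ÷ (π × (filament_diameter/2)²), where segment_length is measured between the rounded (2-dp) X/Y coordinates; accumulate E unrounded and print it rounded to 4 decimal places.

At z = 21.84 mm: the cube (footprint 8.5×9.5) is included at this height. The outline is a single polygon with 4 vertices. Extrusion per mm of travel: 0.8 × 0.24 / (π × 0.875²) = 0.079824. Accumulating E over each segment gives final E = 2.8737.

G0 X0.00 Y0.00 Z21.84
G1 X8.50 Y0.00 E0.6785
G1 X8.50 Y9.50 E1.4368
G1 X0.00 Y9.50 E2.1153
G1 X0.00 Y0.00 E2.8737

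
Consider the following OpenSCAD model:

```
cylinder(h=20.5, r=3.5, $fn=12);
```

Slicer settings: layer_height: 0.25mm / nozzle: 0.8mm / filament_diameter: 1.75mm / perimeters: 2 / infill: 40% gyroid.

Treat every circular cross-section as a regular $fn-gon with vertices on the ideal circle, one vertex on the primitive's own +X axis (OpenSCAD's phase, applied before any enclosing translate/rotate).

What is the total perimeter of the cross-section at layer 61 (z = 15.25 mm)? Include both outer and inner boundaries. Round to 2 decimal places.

At z = 15.25 mm: the cylinder: section is a regular 12-gon, circumradius r=3.5 (perimeter = 2·12·3.500·sin(180°/12) = 21.74 mm). Overall, the cross-section is a single solid region. Total boundary length (outer) = 21.74 mm.

21.74 mm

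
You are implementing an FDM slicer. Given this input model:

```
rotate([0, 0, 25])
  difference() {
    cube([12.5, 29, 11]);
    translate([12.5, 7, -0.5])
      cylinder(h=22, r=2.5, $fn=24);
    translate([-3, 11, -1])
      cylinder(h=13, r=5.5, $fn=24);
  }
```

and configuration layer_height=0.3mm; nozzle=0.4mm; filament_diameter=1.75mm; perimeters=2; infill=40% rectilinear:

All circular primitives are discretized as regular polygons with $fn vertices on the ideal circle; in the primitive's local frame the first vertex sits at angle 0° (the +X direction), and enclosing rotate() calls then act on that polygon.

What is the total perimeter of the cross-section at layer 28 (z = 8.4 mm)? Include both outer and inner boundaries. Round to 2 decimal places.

87.55 mm

At z = 8.4 mm: the 12.5×29 cube contributes its full rectangle (perimeter 83.00 mm); the r=2.5 cylinder at (12.5, 7) gives a regular 24-gon of circumradius 2.5 (constant along its height) (perimeter = 2·24·2.500·sin(180°/24) = 15.66 mm); the cylinder at (-3, 11): section is a regular 24-gon, circumradius r=5.5 (perimeter = 2·24·5.500·sin(180°/24) = 34.46 mm); Subtracting the remaining from the first: starting from the 12.5×29 cube, the r=2.5 cylinder at (12.5, 7) partially overlaps it — only the 9.71 mm² overlap (of its 19.41 mm²) is removed, clipping the outline; the r=5.5 cylinder at (-3, 11) partially overlaps it — only the 15.88 mm² overlap (of its 93.95 mm²) is removed, clipping the outline — boundary = 87.55 mm; (whole slice rotated 25° about Z — lengths, areas and connectivity unchanged). Overall, the cross-section is a single solid region. Total boundary length (outer) = 87.55 mm.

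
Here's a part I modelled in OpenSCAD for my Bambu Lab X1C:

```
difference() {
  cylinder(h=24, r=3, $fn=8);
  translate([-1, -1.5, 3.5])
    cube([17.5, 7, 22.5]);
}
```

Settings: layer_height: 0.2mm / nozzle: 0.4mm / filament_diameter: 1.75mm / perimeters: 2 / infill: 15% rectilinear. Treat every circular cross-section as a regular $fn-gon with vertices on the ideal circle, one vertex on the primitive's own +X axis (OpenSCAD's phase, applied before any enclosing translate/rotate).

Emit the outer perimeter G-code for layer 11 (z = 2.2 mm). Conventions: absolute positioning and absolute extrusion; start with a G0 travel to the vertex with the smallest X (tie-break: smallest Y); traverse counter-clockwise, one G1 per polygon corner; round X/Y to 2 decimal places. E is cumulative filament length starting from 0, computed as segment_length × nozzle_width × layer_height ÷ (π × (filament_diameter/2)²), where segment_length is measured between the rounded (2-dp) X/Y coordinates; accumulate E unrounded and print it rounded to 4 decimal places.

G0 X-3.00 Y0.00 Z2.20
G1 X-2.12 Y-2.12 E0.0763
G1 X0.00 Y-3.00 E0.1527
G1 X2.12 Y-2.12 E0.2290
G1 X3.00 Y0.00 E0.3054
G1 X2.12 Y2.12 E0.3817
G1 X0.00 Y3.00 E0.4581
G1 X-2.12 Y2.12 E0.5344
G1 X-3.00 Y0.00 E0.6108

At z = 2.2 mm: the r=3 cylinder contributes a regular 8-gon of circumradius 3; the cube at (-1, -1.5) does not reach this height (z outside [3.5, 26]); After the difference (first − rest): none of the subtracted shapes is present at this height, so the r=3 cylinder is unchanged — 1 connected region. The outline is a single polygon with 8 vertices. Extrusion per mm of travel: 0.4 × 0.2 / (π × 0.875²) = 0.033260. Accumulating E over each segment gives final E = 0.6108.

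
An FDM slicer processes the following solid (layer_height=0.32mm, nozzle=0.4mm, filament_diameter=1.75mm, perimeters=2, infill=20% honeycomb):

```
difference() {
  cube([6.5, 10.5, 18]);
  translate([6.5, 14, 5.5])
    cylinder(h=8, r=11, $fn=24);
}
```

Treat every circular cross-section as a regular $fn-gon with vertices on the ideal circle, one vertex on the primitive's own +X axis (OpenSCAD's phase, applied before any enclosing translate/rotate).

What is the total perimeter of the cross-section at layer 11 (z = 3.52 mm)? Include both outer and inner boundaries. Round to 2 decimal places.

34.00 mm

At z = 3.52 mm: the 6.5×10.5 cube contributes its full rectangle (perimeter 34.00 mm); the cylinder at (6.5, 14) does not reach this height (z outside [5.5, 13.5]); Taking the first minus the rest: none of the subtracted shapes is present at this height, so the 6.5×10.5 cube is unchanged — boundary = 34.00 mm. Overall, the cross-section is a single solid region. Total boundary length (outer) = 34.00 mm.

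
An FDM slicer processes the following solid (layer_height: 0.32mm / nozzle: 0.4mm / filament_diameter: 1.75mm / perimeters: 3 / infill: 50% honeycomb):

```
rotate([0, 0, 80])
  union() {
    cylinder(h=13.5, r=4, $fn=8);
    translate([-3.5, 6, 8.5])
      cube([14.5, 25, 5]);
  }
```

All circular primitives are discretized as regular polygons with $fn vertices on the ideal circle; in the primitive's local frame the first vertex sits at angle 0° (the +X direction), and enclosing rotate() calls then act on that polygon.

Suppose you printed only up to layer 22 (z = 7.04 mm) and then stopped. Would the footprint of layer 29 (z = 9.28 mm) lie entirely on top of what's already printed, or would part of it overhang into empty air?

Compare the two slices. At z = 7.04: the cylinder: section is a regular 8-gon, circumradius r=4 (area = (8/2)·4.000²·sin(360°/8) = 45.25 mm²); the cube at (-3.5, 6) does not reach this height (z outside [8.5, 13.5]); Merging all regions: only the r=4 cylinder is present, so the union is just that shape — area = 45.25 mm²; (rotated 80° about Z; rotation is an isometry so areas/perimeters/island counts are preserved). At z = 9.28: the r=4 cylinder gives a regular 8-gon of circumradius 4 (constant along its height) (area = (8/2)·4.000²·sin(360°/8) = 45.25 mm²); the 14.5×25 cube at (-3.5, 6) contributes its full rectangle (area 362.50 mm²); Taking the union: the 2 present regions are separate (no shared area or edge), so areas and boundary lengths simply add and each stays a separate island — area = 407.75 mm²; (whole slice rotated 80° about Z — lengths, areas and connectivity unchanged). Checking containment: at z = 9.28 the cross-section extends beyond the z = 7.04 cross-section by about 362.50 mm².

part overhangs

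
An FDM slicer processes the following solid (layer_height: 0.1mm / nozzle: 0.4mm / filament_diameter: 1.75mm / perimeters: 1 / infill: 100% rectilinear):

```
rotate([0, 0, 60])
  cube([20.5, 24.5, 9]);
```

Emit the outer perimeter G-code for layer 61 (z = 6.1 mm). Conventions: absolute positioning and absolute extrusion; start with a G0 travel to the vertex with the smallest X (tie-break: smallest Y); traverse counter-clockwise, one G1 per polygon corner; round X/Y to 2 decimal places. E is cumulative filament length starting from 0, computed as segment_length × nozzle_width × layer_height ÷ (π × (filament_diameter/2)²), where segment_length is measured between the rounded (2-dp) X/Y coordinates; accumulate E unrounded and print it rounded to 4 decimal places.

At z = 6.1 mm: the cube is present — its section is the full 20.5×24.5 rectangle; (whole slice rotated 60° about Z — lengths, areas and connectivity unchanged). The outline is a single polygon with 4 vertices. Extrusion per mm of travel: 0.4 × 0.1 / (π × 0.875²) = 0.016630. Accumulating E over each segment gives final E = 1.4967.

G0 X-21.22 Y12.25 Z6.10
G1 X0.00 Y0.00 E0.4075
G1 X10.25 Y17.75 E0.7483
G1 X-10.97 Y30.00 E1.1558
G1 X-21.22 Y12.25 E1.4967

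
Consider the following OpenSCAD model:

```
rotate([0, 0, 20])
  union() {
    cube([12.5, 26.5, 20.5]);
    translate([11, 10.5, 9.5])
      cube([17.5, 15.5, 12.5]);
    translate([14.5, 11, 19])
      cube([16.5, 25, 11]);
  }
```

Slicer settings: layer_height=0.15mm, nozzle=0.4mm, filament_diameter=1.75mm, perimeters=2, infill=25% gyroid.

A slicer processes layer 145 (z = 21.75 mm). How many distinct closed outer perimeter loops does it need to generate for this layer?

1

At z = 21.75 mm: the cube does not reach this height (z outside [0, 20.5]); the 17.5×15.5 cube at (11, 10.5) contributes its full rectangle; the cube at (14.5, 11) (footprint 16.5×25) is included at this height; Combining (union): the regions partially overlap (shared area 210.00 mm²), so overlapping operands fuse into one piece — 1 connected region; (rotated 20° about Z; rotation is an isometry so areas/perimeters/island counts are preserved). The result has 1 disconnected region.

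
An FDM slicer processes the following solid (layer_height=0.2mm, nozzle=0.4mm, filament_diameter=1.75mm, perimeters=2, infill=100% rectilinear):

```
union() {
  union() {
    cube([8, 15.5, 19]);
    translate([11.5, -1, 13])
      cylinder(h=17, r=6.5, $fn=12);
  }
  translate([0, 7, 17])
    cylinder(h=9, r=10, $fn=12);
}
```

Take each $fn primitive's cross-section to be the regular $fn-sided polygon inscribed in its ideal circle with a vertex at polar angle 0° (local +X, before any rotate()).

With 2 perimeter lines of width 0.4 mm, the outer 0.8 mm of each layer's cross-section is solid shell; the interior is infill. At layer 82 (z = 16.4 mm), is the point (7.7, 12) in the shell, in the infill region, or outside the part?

At z = 16.4 mm: the 8×15.5 cube contributes its full rectangle; the r=6.5 cylinder at (11.5, -1) gives a regular 12-gon of circumradius 6.5 (constant along its height); Combining (union): the regions partially overlap (shared area 7.74 mm²), so overlapping operands fuse into one piece — 1 connected region; the cylinder at (0, 7) is not intersected at this z (z outside [17, 26]); Merging all regions: only the result so far is present, so the union is just that shape — 1 connected region. Overall, the cross-section is a single solid region. The nearest boundary edge runs (8.00, 15.50)→(8.00, 4.38); distance from the point to it = 0.30 mm. The point is inside the cross-section, 0.30 mm from the nearest boundary — within the 0.8 mm shell band (2 × 0.4).

shell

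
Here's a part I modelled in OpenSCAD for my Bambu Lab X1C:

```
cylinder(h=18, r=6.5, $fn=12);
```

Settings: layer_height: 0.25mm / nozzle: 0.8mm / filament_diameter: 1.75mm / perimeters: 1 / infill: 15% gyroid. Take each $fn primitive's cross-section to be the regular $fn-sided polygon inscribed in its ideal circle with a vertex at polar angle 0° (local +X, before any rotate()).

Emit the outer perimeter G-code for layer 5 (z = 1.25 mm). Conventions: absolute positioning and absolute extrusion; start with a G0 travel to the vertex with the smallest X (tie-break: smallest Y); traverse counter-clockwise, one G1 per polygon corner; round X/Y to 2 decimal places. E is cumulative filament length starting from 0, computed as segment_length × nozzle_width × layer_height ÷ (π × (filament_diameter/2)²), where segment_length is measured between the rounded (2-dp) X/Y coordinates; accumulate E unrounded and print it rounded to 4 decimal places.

At z = 1.25 mm: the cylinder: section is a regular 12-gon, circumradius r=6.5. The outline is a single polygon with 12 vertices. Extrusion per mm of travel: 0.8 × 0.25 / (π × 0.875²) = 0.083150. Accumulating E over each segment gives final E = 3.3575.

G0 X-6.50 Y0.00 Z1.25
G1 X-5.63 Y-3.25 E0.2798
G1 X-3.25 Y-5.63 E0.5596
G1 X0.00 Y-6.50 E0.8394
G1 X3.25 Y-5.63 E1.1191
G1 X5.63 Y-3.25 E1.3990
G1 X6.50 Y0.00 E1.6788
G1 X5.63 Y3.25 E1.9585
G1 X3.25 Y5.63 E2.2384
G1 X0.00 Y6.50 E2.5181
G1 X-3.25 Y5.63 E2.7979
G1 X-5.63 Y3.25 E3.0778
G1 X-6.50 Y0.00 E3.3575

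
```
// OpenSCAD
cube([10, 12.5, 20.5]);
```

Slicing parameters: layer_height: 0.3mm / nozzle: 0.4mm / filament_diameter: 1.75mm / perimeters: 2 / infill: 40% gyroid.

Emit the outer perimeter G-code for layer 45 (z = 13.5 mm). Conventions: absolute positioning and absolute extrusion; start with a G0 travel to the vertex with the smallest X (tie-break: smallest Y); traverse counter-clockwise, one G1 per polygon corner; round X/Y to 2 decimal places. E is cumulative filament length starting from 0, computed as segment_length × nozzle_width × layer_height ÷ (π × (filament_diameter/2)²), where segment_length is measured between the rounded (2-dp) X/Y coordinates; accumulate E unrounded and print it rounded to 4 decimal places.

G0 X0.00 Y0.00 Z13.50
G1 X10.00 Y0.00 E0.4989
G1 X10.00 Y12.50 E1.1225
G1 X0.00 Y12.50 E1.6214
G1 X0.00 Y0.00 E2.2451

At z = 13.5 mm: the 10×12.5 cube contributes its full rectangle. The outline is a single polygon with 4 vertices. Extrusion per mm of travel: 0.4 × 0.3 / (π × 0.875²) = 0.049890. Accumulating E over each segment gives final E = 2.2451.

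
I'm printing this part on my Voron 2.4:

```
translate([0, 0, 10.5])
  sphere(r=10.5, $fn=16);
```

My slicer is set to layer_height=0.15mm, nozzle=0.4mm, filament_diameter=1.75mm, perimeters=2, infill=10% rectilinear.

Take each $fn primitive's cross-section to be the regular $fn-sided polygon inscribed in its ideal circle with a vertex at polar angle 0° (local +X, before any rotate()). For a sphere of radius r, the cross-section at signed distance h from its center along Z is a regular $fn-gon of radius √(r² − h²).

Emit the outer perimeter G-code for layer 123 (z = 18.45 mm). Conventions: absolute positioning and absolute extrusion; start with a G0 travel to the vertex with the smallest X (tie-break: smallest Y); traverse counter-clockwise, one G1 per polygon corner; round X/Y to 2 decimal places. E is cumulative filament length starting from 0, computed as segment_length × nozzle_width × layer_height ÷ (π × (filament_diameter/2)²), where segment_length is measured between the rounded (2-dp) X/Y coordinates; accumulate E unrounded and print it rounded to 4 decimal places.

At z = 18.45 mm: the sphere: section is a regular 16-gon, circumradius = √(r²−h²) = √(10.5²−7.95²) = 6.859. The outline is a single polygon with 16 vertices. Extrusion per mm of travel: 0.4 × 0.15 / (π × 0.875²) = 0.024945. Accumulating E over each segment gives final E = 1.0683.

G0 X-6.86 Y0.00 Z18.45
G1 X-6.34 Y-2.62 E0.0666
G1 X-4.85 Y-4.85 E0.1335
G1 X-2.62 Y-6.34 E0.2004
G1 X0.00 Y-6.86 E0.2671
G1 X2.62 Y-6.34 E0.3337
G1 X4.85 Y-4.85 E0.4006
G1 X6.34 Y-2.62 E0.4675
G1 X6.86 Y0.00 E0.5341
G1 X6.34 Y2.62 E0.6008
G1 X4.85 Y4.85 E0.6677
G1 X2.62 Y6.34 E0.7346
G1 X0.00 Y6.86 E0.8012
G1 X-2.62 Y6.34 E0.8678
G1 X-4.85 Y4.85 E0.9347
G1 X-6.34 Y2.62 E1.0016
G1 X-6.86 Y0.00 E1.0683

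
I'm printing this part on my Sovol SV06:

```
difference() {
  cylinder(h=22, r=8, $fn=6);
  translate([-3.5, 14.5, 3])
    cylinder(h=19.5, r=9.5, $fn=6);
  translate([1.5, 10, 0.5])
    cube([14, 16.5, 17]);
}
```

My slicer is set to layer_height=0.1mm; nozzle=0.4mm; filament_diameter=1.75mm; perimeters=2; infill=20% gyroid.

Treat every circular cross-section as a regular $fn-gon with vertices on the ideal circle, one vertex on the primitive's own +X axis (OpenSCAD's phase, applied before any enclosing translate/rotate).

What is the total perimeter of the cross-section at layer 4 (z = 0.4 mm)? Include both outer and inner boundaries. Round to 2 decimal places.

At z = 0.4 mm: the r=8 cylinder gives a regular 6-gon of circumradius 8 (constant along its height) (perimeter = 2·6·8.000·sin(180°/6) = 48.00 mm); the cylinder at (-3.5, 14.5) is not intersected at this z (z outside [3, 22.5]); the cube at (1.5, 10) is not intersected at this z (z outside [0.5, 17.5]); Subtracting the remaining from the first: none of the subtracted shapes is present at this height, so the r=8 cylinder is unchanged — boundary = 48.00 mm. Overall, the cross-section is a single solid region. Total boundary length (outer) = 48.00 mm.

48.00 mm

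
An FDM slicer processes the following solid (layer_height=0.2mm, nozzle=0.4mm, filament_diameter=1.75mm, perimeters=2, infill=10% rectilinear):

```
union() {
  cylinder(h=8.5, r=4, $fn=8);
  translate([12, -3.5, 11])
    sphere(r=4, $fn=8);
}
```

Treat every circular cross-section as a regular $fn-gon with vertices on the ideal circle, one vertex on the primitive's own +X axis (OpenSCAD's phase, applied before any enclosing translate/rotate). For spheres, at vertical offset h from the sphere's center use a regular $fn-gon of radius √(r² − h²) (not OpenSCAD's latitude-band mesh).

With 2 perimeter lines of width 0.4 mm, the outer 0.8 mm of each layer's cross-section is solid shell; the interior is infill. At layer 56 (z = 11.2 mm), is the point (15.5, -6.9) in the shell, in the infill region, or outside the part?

At z = 11.2 mm: the cylinder is absent (z outside [0, 8.5]); the sphere at (12, -3.5): section is a regular 8-gon, circumradius = √(r²−h²) = √(4²−0.2²) = 3.995; Merging all regions: only the r=4 sphere at (12, -3.5) is present, so the union is just that shape — 1 connected region. Overall, the cross-section is a single solid region. The nearest boundary edge runs (12.00, -7.49)→(14.82, -6.32); distance from the point to it = 0.89 mm. The point is not inside any of the regions above, so it lies outside the cross-section (0.89 mm from the nearest boundary).

outside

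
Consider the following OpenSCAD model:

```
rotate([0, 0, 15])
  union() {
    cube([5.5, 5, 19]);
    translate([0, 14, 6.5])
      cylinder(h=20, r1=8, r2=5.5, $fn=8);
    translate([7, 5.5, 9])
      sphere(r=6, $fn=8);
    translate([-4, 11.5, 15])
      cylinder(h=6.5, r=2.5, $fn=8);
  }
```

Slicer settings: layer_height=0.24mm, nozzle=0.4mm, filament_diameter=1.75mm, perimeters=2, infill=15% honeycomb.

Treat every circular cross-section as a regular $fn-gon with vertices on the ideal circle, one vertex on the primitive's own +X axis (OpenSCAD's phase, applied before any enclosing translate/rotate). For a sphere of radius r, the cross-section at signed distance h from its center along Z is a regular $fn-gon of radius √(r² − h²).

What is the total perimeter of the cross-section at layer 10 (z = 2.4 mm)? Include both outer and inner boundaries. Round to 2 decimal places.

21.00 mm

At z = 2.4 mm: the cube is present — its section is the full 5.5×5 rectangle (perimeter 21.00 mm); the cone at (0, 14) is absent (z outside [6.5, 26.5]); the sphere at (7, 5.5) is absent (|z−center|=6.600 > r=6); the cylinder at (-4, 11.5) is absent (z outside [15, 21.5]); Combining (union): only the 5.5×5 cube is present, so the union is just that shape — boundary = 21.00 mm; (whole slice rotated 15° about Z — lengths, areas and connectivity unchanged). Overall, the cross-section is a single solid region. Total boundary length (outer) = 21.00 mm.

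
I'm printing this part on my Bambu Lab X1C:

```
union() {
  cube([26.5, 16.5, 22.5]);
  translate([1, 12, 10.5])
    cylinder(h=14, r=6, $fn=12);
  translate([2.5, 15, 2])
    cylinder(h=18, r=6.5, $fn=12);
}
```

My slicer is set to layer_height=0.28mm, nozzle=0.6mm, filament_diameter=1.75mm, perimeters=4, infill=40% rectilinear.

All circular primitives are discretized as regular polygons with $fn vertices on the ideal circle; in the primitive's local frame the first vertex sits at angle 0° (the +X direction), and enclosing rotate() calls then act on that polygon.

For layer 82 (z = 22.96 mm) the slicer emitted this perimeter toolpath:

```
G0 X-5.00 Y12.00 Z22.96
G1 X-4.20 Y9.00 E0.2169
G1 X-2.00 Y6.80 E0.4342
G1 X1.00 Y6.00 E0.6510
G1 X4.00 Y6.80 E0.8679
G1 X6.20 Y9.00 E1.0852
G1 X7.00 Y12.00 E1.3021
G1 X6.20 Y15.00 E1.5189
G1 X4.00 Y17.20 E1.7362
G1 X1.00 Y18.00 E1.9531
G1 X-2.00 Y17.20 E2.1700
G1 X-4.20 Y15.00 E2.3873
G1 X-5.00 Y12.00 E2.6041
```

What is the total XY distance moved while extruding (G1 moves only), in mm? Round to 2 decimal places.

Sum the Euclidean lengths of each G1 segment: total = 37.28 mm.

37.28 mm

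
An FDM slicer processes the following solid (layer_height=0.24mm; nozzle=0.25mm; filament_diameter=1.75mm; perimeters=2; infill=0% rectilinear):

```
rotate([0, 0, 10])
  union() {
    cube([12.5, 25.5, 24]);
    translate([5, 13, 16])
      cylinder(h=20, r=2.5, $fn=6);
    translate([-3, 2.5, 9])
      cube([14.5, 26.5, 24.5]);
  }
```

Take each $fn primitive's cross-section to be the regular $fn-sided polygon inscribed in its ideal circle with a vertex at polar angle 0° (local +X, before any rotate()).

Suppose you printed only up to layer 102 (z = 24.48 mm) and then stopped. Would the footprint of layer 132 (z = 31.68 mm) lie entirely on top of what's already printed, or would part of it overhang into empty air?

entirely on top

Compare the two slices. At z = 24.48: the cube is not intersected at this z (z outside [0, 24]); the r=2.5 cylinder at (5, 13) contributes a regular 6-gon of circumradius 2.5 (area = (6/2)·2.500²·sin(360°/6) = 16.24 mm²); the 14.5×26.5 cube at (-3, 2.5) contributes its full rectangle (area 384.25 mm²); Combining (union): the r=2.5 cylinder at (5, 13) lies entirely inside the 14.5×26.5 cube at (-3, 2.5), so the union is just the 14.5×26.5 cube at (-3, 2.5) — area = 384.25 mm²; (whole slice rotated 10° about Z — lengths, areas and connectivity unchanged). At z = 31.68: the cube is not intersected at this z (z outside [0, 24]); the r=2.5 cylinder at (5, 13) gives a regular 6-gon of circumradius 2.5 (constant along its height) (area = (6/2)·2.500²·sin(360°/6) = 16.24 mm²); the cube at (-3, 2.5) (footprint 14.5×26.5) is included at this height (area 384.25 mm²); Taking the union: the r=2.5 cylinder at (5, 13) lies entirely inside the 14.5×26.5 cube at (-3, 2.5), so the union is just the 14.5×26.5 cube at (-3, 2.5) — area = 384.25 mm²; (whole slice rotated 10° about Z — lengths, areas and connectivity unchanged). Checking containment: the cross-section at z = 31.68 is a subset of the cross-section at z = 24.48.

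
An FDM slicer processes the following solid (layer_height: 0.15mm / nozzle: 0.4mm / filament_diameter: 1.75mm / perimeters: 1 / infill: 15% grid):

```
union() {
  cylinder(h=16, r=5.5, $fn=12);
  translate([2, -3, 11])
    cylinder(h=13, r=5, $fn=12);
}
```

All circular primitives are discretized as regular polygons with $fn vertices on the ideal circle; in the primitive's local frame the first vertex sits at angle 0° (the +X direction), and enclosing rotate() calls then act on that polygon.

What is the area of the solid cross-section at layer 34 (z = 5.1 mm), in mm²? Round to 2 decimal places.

90.75 mm²

At z = 5.1 mm: the r=5.5 cylinder gives a regular 12-gon of circumradius 5.5 (constant along its height) (area = (12/2)·5.500²·sin(360°/12) = 90.75 mm²); the cylinder at (2, -3) is absent (z outside [11, 24]); Combining (union): only the r=5.5 cylinder is present, so the union is just that shape — area = 90.75 mm². Overall, the cross-section is a single solid region. Net area = 90.75 mm².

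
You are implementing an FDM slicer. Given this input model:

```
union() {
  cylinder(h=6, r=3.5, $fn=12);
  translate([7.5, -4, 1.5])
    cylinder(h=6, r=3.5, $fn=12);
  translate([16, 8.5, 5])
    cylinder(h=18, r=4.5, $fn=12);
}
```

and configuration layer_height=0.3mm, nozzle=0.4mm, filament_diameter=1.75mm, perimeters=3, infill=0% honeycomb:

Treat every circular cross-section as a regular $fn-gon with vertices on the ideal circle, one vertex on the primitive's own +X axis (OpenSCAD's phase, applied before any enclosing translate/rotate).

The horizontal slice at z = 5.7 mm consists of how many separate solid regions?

3

At z = 5.7 mm: the r=3.5 cylinder gives a regular 12-gon of circumradius 3.5 (constant along its height); the cylinder at (7.5, -4): section is a regular 12-gon, circumradius r=3.5; the cylinder at (16, 8.5): section is a regular 12-gon, circumradius r=4.5; Combining (union): the 3 present regions are separate (no shared area or edge), so areas and boundary lengths simply add and each stays a separate island — 3 connected regions. The result has 3 disconnected regions.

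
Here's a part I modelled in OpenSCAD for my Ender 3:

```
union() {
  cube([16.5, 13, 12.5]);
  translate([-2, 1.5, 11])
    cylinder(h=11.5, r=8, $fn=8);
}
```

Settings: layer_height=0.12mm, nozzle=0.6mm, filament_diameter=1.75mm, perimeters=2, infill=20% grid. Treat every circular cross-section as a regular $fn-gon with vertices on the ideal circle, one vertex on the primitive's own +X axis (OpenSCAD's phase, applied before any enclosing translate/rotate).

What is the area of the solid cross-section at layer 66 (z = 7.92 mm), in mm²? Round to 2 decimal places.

At z = 7.92 mm: the cube is present — its section is the full 16.5×13 rectangle (area 214.50 mm²); the cylinder at (-2, 1.5) does not reach this height (z outside [11, 22.5]); Merging all regions: only the 16.5×13 cube is present, so the union is just that shape — area = 214.50 mm². Overall, the cross-section is a single solid region. Net area = 214.50 mm².

214.50 mm²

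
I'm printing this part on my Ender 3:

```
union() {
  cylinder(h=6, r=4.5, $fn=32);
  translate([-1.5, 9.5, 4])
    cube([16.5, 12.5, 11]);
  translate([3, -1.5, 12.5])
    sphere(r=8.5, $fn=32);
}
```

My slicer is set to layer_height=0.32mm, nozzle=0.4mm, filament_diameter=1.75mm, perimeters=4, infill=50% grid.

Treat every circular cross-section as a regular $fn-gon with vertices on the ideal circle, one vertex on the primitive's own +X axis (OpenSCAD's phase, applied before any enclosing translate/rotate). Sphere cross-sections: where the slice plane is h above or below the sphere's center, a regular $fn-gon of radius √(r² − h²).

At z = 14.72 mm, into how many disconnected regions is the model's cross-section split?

2

At z = 14.72 mm: the cylinder does not reach this height (z outside [0, 6]); the 16.5×12.5 cube at (-1.5, 9.5) contributes its full rectangle; the sphere at (3, -1.5): section is a regular 32-gon, circumradius = √(r²−h²) = √(8.5²−2.22²) = 8.205; Taking the union: the 2 present regions are separate (no shared area or edge), so areas and boundary lengths simply add and each stays a separate island — 2 connected regions. The result has 2 disconnected regions.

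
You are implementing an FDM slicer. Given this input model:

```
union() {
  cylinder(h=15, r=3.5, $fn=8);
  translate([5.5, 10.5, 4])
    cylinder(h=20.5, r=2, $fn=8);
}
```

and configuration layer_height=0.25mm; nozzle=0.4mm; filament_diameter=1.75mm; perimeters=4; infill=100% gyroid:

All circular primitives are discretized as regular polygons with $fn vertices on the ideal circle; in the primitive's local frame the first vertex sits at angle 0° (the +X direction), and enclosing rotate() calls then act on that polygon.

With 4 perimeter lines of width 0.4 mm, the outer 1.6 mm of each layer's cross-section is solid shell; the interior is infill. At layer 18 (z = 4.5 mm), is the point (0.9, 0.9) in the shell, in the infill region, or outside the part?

At z = 4.5 mm: the r=3.5 cylinder contributes a regular 8-gon of circumradius 3.5; the r=2 cylinder at (5.5, 10.5) gives a regular 8-gon of circumradius 2 (constant along its height); Taking the union: the 2 present regions are separate (no shared area or edge), so areas and boundary lengths simply add and each stays a separate island — 2 connected regions. Overall, the cross-section has 2 separate islands. The nearest boundary edge runs (0.00, 3.50)→(2.47, 2.47); distance from the point to it = 2.06 mm. (Shell/infill is judged within the island containing the point — the largest one.) The point is inside the cross-section and 2.06 mm from the nearest boundary — more than the 1.6 mm shell width (4 × 0.4), so it's in the infill interior.

infill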